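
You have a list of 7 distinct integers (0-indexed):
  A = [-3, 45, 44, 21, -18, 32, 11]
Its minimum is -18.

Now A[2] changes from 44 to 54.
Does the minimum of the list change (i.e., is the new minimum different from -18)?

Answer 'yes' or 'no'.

Old min = -18
Change: A[2] 44 -> 54
Changed element was NOT the min; min changes only if 54 < -18.
New min = -18; changed? no

Answer: no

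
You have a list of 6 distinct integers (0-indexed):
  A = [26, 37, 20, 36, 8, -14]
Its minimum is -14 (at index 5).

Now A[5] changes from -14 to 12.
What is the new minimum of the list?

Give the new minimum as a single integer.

Answer: 8

Derivation:
Old min = -14 (at index 5)
Change: A[5] -14 -> 12
Changed element WAS the min. Need to check: is 12 still <= all others?
  Min of remaining elements: 8
  New min = min(12, 8) = 8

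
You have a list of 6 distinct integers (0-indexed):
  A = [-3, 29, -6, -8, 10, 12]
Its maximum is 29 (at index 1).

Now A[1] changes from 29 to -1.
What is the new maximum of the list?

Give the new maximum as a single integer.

Answer: 12

Derivation:
Old max = 29 (at index 1)
Change: A[1] 29 -> -1
Changed element WAS the max -> may need rescan.
  Max of remaining elements: 12
  New max = max(-1, 12) = 12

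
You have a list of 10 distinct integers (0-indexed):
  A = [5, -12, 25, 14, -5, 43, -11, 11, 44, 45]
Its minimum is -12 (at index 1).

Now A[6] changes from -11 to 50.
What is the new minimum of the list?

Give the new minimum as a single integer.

Old min = -12 (at index 1)
Change: A[6] -11 -> 50
Changed element was NOT the old min.
  New min = min(old_min, new_val) = min(-12, 50) = -12

Answer: -12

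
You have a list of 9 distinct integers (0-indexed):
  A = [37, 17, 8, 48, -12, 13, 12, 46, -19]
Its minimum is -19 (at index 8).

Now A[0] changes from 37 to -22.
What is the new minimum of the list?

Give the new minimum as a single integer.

Answer: -22

Derivation:
Old min = -19 (at index 8)
Change: A[0] 37 -> -22
Changed element was NOT the old min.
  New min = min(old_min, new_val) = min(-19, -22) = -22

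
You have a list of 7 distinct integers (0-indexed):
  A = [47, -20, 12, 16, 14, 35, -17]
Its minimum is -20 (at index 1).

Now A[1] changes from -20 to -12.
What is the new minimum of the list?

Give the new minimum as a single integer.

Answer: -17

Derivation:
Old min = -20 (at index 1)
Change: A[1] -20 -> -12
Changed element WAS the min. Need to check: is -12 still <= all others?
  Min of remaining elements: -17
  New min = min(-12, -17) = -17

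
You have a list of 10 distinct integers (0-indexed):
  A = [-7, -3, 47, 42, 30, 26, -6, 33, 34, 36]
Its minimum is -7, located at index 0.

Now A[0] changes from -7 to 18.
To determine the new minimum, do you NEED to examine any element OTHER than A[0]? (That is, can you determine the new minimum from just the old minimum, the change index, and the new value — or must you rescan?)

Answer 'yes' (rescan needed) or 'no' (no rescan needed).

Answer: yes

Derivation:
Old min = -7 at index 0
Change at index 0: -7 -> 18
Index 0 WAS the min and new value 18 > old min -7. Must rescan other elements to find the new min.
Needs rescan: yes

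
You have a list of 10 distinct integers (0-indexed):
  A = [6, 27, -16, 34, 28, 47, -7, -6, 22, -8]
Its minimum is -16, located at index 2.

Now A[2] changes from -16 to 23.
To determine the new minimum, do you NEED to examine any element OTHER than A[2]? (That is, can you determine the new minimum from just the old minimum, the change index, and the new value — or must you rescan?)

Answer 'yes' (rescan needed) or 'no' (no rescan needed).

Old min = -16 at index 2
Change at index 2: -16 -> 23
Index 2 WAS the min and new value 23 > old min -16. Must rescan other elements to find the new min.
Needs rescan: yes

Answer: yes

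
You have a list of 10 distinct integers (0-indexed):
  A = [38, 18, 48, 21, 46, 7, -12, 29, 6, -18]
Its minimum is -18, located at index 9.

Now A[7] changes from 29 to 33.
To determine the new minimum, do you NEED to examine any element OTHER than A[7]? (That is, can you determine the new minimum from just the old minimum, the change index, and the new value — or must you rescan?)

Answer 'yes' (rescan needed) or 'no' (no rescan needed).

Answer: no

Derivation:
Old min = -18 at index 9
Change at index 7: 29 -> 33
Index 7 was NOT the min. New min = min(-18, 33). No rescan of other elements needed.
Needs rescan: no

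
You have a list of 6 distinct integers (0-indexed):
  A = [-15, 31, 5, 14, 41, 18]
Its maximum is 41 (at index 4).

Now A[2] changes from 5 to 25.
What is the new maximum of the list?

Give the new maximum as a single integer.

Answer: 41

Derivation:
Old max = 41 (at index 4)
Change: A[2] 5 -> 25
Changed element was NOT the old max.
  New max = max(old_max, new_val) = max(41, 25) = 41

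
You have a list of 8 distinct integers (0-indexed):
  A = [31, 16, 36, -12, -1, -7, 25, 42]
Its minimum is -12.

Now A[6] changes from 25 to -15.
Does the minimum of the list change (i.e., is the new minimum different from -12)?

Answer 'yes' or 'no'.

Answer: yes

Derivation:
Old min = -12
Change: A[6] 25 -> -15
Changed element was NOT the min; min changes only if -15 < -12.
New min = -15; changed? yes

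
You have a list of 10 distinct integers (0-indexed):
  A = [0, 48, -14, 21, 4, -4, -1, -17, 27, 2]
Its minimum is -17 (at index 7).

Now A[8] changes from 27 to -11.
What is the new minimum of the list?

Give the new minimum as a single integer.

Answer: -17

Derivation:
Old min = -17 (at index 7)
Change: A[8] 27 -> -11
Changed element was NOT the old min.
  New min = min(old_min, new_val) = min(-17, -11) = -17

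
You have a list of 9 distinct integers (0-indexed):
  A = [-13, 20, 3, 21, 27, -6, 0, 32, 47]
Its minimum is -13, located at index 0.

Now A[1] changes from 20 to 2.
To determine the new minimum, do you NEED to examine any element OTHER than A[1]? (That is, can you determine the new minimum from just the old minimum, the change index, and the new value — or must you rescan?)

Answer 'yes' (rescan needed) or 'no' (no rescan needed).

Old min = -13 at index 0
Change at index 1: 20 -> 2
Index 1 was NOT the min. New min = min(-13, 2). No rescan of other elements needed.
Needs rescan: no

Answer: no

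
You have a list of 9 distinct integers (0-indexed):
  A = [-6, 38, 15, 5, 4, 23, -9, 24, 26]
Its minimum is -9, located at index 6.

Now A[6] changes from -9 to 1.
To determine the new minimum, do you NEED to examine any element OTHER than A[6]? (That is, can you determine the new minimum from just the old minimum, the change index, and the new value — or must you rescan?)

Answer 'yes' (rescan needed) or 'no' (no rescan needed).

Answer: yes

Derivation:
Old min = -9 at index 6
Change at index 6: -9 -> 1
Index 6 WAS the min and new value 1 > old min -9. Must rescan other elements to find the new min.
Needs rescan: yes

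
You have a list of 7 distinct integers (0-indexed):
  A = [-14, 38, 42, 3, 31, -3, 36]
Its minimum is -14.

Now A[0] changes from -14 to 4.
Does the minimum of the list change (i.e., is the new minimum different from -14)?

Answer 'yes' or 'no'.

Old min = -14
Change: A[0] -14 -> 4
Changed element was the min; new min must be rechecked.
New min = -3; changed? yes

Answer: yes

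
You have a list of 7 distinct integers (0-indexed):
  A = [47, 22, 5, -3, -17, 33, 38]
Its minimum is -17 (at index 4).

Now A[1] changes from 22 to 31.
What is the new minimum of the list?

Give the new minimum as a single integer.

Old min = -17 (at index 4)
Change: A[1] 22 -> 31
Changed element was NOT the old min.
  New min = min(old_min, new_val) = min(-17, 31) = -17

Answer: -17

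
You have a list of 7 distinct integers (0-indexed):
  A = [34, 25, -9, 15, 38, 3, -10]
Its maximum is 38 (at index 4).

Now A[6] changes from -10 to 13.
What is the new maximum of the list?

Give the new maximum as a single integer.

Answer: 38

Derivation:
Old max = 38 (at index 4)
Change: A[6] -10 -> 13
Changed element was NOT the old max.
  New max = max(old_max, new_val) = max(38, 13) = 38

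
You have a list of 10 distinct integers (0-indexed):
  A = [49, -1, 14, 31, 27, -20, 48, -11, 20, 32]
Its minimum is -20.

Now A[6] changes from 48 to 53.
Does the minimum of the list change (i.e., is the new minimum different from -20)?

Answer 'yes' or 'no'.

Answer: no

Derivation:
Old min = -20
Change: A[6] 48 -> 53
Changed element was NOT the min; min changes only if 53 < -20.
New min = -20; changed? no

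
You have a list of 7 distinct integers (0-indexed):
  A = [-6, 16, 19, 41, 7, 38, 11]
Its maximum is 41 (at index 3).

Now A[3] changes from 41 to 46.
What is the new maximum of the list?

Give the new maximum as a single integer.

Old max = 41 (at index 3)
Change: A[3] 41 -> 46
Changed element WAS the max -> may need rescan.
  Max of remaining elements: 38
  New max = max(46, 38) = 46

Answer: 46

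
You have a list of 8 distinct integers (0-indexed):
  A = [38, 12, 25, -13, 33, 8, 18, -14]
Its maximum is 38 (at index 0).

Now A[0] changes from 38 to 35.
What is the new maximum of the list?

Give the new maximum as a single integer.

Answer: 35

Derivation:
Old max = 38 (at index 0)
Change: A[0] 38 -> 35
Changed element WAS the max -> may need rescan.
  Max of remaining elements: 33
  New max = max(35, 33) = 35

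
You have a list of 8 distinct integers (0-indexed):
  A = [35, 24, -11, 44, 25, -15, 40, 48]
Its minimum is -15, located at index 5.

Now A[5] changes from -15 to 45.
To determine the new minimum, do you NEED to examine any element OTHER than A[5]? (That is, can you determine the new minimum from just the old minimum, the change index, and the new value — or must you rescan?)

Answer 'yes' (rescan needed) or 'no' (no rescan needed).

Old min = -15 at index 5
Change at index 5: -15 -> 45
Index 5 WAS the min and new value 45 > old min -15. Must rescan other elements to find the new min.
Needs rescan: yes

Answer: yes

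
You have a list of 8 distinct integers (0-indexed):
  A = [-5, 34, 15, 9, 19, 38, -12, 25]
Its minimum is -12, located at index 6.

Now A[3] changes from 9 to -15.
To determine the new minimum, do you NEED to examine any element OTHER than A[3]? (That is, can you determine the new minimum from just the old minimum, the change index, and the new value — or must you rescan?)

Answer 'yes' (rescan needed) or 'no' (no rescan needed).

Old min = -12 at index 6
Change at index 3: 9 -> -15
Index 3 was NOT the min. New min = min(-12, -15). No rescan of other elements needed.
Needs rescan: no

Answer: no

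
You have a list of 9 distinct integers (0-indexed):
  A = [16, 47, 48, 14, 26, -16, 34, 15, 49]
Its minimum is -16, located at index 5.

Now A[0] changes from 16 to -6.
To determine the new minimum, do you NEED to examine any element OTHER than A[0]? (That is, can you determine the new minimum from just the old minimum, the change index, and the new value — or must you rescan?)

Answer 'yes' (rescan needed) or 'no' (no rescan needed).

Old min = -16 at index 5
Change at index 0: 16 -> -6
Index 0 was NOT the min. New min = min(-16, -6). No rescan of other elements needed.
Needs rescan: no

Answer: no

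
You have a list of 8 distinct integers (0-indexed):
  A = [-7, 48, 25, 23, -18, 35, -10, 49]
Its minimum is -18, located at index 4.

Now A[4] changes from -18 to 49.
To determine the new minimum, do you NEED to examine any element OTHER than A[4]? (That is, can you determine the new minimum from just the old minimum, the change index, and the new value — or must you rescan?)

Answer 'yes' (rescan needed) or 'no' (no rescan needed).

Old min = -18 at index 4
Change at index 4: -18 -> 49
Index 4 WAS the min and new value 49 > old min -18. Must rescan other elements to find the new min.
Needs rescan: yes

Answer: yes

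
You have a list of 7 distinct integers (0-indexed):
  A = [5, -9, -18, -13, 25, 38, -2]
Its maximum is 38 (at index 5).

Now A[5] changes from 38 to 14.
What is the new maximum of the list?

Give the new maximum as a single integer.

Answer: 25

Derivation:
Old max = 38 (at index 5)
Change: A[5] 38 -> 14
Changed element WAS the max -> may need rescan.
  Max of remaining elements: 25
  New max = max(14, 25) = 25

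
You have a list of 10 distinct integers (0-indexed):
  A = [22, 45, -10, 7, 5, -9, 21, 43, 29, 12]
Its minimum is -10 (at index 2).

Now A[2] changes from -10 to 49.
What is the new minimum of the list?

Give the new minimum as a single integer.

Answer: -9

Derivation:
Old min = -10 (at index 2)
Change: A[2] -10 -> 49
Changed element WAS the min. Need to check: is 49 still <= all others?
  Min of remaining elements: -9
  New min = min(49, -9) = -9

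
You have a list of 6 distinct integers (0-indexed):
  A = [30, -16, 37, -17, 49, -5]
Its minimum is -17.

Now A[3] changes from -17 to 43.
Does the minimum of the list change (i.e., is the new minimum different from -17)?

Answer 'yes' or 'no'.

Old min = -17
Change: A[3] -17 -> 43
Changed element was the min; new min must be rechecked.
New min = -16; changed? yes

Answer: yes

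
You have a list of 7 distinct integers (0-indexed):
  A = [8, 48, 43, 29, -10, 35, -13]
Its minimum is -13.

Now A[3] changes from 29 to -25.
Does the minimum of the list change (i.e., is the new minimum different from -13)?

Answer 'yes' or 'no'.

Old min = -13
Change: A[3] 29 -> -25
Changed element was NOT the min; min changes only if -25 < -13.
New min = -25; changed? yes

Answer: yes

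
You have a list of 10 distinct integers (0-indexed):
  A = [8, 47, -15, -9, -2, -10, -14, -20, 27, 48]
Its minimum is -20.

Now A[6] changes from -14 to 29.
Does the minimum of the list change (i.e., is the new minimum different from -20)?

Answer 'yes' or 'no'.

Answer: no

Derivation:
Old min = -20
Change: A[6] -14 -> 29
Changed element was NOT the min; min changes only if 29 < -20.
New min = -20; changed? no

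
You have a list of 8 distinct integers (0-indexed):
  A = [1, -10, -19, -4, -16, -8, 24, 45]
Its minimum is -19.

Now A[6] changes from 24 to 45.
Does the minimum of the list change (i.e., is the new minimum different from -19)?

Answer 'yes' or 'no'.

Answer: no

Derivation:
Old min = -19
Change: A[6] 24 -> 45
Changed element was NOT the min; min changes only if 45 < -19.
New min = -19; changed? no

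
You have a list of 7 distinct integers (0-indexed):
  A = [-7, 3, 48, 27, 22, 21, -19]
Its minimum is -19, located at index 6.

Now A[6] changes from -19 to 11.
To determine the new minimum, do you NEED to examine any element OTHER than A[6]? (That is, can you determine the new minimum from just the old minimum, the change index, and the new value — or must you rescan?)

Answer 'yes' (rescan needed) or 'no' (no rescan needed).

Old min = -19 at index 6
Change at index 6: -19 -> 11
Index 6 WAS the min and new value 11 > old min -19. Must rescan other elements to find the new min.
Needs rescan: yes

Answer: yes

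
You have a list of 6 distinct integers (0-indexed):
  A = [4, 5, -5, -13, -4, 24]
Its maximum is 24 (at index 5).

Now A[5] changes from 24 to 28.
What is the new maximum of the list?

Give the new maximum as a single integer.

Old max = 24 (at index 5)
Change: A[5] 24 -> 28
Changed element WAS the max -> may need rescan.
  Max of remaining elements: 5
  New max = max(28, 5) = 28

Answer: 28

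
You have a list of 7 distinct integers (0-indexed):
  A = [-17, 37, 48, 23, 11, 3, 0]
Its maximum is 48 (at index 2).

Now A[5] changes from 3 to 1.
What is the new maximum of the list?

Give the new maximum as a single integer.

Old max = 48 (at index 2)
Change: A[5] 3 -> 1
Changed element was NOT the old max.
  New max = max(old_max, new_val) = max(48, 1) = 48

Answer: 48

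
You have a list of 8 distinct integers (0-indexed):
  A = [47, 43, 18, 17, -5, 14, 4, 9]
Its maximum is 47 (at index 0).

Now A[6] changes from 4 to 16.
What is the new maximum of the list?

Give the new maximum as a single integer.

Answer: 47

Derivation:
Old max = 47 (at index 0)
Change: A[6] 4 -> 16
Changed element was NOT the old max.
  New max = max(old_max, new_val) = max(47, 16) = 47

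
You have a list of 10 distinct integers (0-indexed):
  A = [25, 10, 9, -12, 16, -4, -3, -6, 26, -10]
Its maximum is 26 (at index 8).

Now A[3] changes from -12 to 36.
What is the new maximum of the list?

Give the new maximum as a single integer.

Old max = 26 (at index 8)
Change: A[3] -12 -> 36
Changed element was NOT the old max.
  New max = max(old_max, new_val) = max(26, 36) = 36

Answer: 36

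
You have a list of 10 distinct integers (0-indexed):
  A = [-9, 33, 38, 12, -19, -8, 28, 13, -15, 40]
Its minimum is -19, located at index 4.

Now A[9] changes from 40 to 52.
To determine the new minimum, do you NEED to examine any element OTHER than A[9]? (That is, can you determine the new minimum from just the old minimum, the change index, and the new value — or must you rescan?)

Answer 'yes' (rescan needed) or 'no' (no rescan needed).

Answer: no

Derivation:
Old min = -19 at index 4
Change at index 9: 40 -> 52
Index 9 was NOT the min. New min = min(-19, 52). No rescan of other elements needed.
Needs rescan: no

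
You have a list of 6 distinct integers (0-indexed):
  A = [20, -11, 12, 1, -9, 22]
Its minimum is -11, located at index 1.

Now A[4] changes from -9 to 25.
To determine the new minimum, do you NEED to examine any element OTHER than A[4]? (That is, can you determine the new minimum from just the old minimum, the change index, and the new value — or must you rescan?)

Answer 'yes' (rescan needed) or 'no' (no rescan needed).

Answer: no

Derivation:
Old min = -11 at index 1
Change at index 4: -9 -> 25
Index 4 was NOT the min. New min = min(-11, 25). No rescan of other elements needed.
Needs rescan: no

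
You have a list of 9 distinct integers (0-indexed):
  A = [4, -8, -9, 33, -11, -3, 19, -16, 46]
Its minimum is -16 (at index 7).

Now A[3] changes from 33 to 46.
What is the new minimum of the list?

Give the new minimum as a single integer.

Old min = -16 (at index 7)
Change: A[3] 33 -> 46
Changed element was NOT the old min.
  New min = min(old_min, new_val) = min(-16, 46) = -16

Answer: -16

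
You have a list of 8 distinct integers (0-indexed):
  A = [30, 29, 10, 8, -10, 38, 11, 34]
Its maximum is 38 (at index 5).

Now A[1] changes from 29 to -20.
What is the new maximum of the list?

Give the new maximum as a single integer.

Answer: 38

Derivation:
Old max = 38 (at index 5)
Change: A[1] 29 -> -20
Changed element was NOT the old max.
  New max = max(old_max, new_val) = max(38, -20) = 38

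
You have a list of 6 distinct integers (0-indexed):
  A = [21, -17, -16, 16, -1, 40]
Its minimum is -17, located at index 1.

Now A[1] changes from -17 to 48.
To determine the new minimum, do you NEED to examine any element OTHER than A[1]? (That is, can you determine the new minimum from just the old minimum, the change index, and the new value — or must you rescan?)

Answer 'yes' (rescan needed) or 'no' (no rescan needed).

Old min = -17 at index 1
Change at index 1: -17 -> 48
Index 1 WAS the min and new value 48 > old min -17. Must rescan other elements to find the new min.
Needs rescan: yes

Answer: yes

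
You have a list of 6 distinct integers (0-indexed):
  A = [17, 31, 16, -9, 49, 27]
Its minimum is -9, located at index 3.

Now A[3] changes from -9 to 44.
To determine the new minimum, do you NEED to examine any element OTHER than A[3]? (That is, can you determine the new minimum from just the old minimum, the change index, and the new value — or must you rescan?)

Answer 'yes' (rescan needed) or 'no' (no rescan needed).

Old min = -9 at index 3
Change at index 3: -9 -> 44
Index 3 WAS the min and new value 44 > old min -9. Must rescan other elements to find the new min.
Needs rescan: yes

Answer: yes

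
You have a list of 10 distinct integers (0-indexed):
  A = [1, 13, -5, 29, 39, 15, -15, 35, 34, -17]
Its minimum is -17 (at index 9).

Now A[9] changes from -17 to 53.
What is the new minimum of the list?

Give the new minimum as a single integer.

Old min = -17 (at index 9)
Change: A[9] -17 -> 53
Changed element WAS the min. Need to check: is 53 still <= all others?
  Min of remaining elements: -15
  New min = min(53, -15) = -15

Answer: -15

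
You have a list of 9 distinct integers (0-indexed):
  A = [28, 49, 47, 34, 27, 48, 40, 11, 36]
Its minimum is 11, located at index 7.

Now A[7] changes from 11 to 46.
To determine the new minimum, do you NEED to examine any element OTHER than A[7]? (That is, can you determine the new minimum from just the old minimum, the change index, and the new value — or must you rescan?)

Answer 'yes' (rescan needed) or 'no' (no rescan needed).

Old min = 11 at index 7
Change at index 7: 11 -> 46
Index 7 WAS the min and new value 46 > old min 11. Must rescan other elements to find the new min.
Needs rescan: yes

Answer: yes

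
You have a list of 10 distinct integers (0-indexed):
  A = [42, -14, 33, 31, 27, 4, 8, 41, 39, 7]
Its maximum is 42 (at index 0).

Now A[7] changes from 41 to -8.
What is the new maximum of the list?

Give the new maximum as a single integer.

Old max = 42 (at index 0)
Change: A[7] 41 -> -8
Changed element was NOT the old max.
  New max = max(old_max, new_val) = max(42, -8) = 42

Answer: 42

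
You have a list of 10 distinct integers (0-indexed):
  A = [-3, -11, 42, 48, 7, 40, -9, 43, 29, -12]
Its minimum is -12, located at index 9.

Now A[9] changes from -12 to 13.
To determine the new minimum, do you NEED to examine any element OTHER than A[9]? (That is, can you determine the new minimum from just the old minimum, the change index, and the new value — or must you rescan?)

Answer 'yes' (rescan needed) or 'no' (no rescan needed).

Answer: yes

Derivation:
Old min = -12 at index 9
Change at index 9: -12 -> 13
Index 9 WAS the min and new value 13 > old min -12. Must rescan other elements to find the new min.
Needs rescan: yes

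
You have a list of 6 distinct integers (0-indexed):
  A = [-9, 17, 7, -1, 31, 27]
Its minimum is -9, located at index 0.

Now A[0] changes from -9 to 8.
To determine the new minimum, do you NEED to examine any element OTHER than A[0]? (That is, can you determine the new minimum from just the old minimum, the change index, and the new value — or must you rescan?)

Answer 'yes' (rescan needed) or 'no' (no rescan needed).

Old min = -9 at index 0
Change at index 0: -9 -> 8
Index 0 WAS the min and new value 8 > old min -9. Must rescan other elements to find the new min.
Needs rescan: yes

Answer: yes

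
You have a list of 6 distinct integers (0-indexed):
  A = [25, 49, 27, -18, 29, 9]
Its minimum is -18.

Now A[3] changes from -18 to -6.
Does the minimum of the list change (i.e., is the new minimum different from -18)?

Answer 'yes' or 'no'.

Answer: yes

Derivation:
Old min = -18
Change: A[3] -18 -> -6
Changed element was the min; new min must be rechecked.
New min = -6; changed? yes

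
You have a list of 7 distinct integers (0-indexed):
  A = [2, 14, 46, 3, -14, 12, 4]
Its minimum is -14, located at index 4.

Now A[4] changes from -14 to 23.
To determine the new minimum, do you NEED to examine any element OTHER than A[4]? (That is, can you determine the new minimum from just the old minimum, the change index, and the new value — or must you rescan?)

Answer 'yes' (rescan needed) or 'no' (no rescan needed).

Old min = -14 at index 4
Change at index 4: -14 -> 23
Index 4 WAS the min and new value 23 > old min -14. Must rescan other elements to find the new min.
Needs rescan: yes

Answer: yes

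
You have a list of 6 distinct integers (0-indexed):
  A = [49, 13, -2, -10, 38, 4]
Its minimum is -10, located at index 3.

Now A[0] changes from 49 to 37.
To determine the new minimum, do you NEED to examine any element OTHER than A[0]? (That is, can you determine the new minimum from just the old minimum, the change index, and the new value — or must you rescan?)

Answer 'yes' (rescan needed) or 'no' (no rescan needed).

Answer: no

Derivation:
Old min = -10 at index 3
Change at index 0: 49 -> 37
Index 0 was NOT the min. New min = min(-10, 37). No rescan of other elements needed.
Needs rescan: no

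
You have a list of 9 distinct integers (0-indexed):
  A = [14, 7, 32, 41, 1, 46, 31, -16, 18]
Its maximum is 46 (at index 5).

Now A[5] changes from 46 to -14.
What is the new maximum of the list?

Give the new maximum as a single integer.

Old max = 46 (at index 5)
Change: A[5] 46 -> -14
Changed element WAS the max -> may need rescan.
  Max of remaining elements: 41
  New max = max(-14, 41) = 41

Answer: 41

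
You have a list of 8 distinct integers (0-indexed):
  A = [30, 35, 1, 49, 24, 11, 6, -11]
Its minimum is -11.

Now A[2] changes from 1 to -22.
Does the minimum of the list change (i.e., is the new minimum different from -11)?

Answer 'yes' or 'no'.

Old min = -11
Change: A[2] 1 -> -22
Changed element was NOT the min; min changes only if -22 < -11.
New min = -22; changed? yes

Answer: yes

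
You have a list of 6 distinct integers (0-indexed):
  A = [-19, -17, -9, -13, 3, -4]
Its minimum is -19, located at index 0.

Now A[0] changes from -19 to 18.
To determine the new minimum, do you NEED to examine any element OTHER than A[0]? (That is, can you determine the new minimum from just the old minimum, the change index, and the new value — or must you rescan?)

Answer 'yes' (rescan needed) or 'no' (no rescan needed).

Old min = -19 at index 0
Change at index 0: -19 -> 18
Index 0 WAS the min and new value 18 > old min -19. Must rescan other elements to find the new min.
Needs rescan: yes

Answer: yes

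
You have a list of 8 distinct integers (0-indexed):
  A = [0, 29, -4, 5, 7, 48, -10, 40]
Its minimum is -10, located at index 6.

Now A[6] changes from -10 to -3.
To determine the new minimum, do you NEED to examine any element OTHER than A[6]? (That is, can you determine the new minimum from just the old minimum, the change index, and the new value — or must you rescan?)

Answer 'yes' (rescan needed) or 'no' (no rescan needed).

Old min = -10 at index 6
Change at index 6: -10 -> -3
Index 6 WAS the min and new value -3 > old min -10. Must rescan other elements to find the new min.
Needs rescan: yes

Answer: yes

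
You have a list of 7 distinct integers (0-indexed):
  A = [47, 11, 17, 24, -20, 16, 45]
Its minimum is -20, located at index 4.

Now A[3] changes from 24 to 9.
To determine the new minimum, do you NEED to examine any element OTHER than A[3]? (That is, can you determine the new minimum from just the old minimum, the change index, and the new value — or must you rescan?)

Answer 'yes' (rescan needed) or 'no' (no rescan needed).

Old min = -20 at index 4
Change at index 3: 24 -> 9
Index 3 was NOT the min. New min = min(-20, 9). No rescan of other elements needed.
Needs rescan: no

Answer: no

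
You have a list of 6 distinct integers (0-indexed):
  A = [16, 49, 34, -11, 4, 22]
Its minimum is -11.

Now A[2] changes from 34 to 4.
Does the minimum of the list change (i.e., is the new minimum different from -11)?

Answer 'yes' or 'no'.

Old min = -11
Change: A[2] 34 -> 4
Changed element was NOT the min; min changes only if 4 < -11.
New min = -11; changed? no

Answer: no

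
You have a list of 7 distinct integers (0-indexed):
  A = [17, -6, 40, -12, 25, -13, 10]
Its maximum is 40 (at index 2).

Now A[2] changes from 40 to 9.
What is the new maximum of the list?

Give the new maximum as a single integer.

Old max = 40 (at index 2)
Change: A[2] 40 -> 9
Changed element WAS the max -> may need rescan.
  Max of remaining elements: 25
  New max = max(9, 25) = 25

Answer: 25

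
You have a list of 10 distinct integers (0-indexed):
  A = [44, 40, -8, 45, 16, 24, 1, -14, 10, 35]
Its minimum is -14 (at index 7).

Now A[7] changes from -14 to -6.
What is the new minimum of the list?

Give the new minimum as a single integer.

Old min = -14 (at index 7)
Change: A[7] -14 -> -6
Changed element WAS the min. Need to check: is -6 still <= all others?
  Min of remaining elements: -8
  New min = min(-6, -8) = -8

Answer: -8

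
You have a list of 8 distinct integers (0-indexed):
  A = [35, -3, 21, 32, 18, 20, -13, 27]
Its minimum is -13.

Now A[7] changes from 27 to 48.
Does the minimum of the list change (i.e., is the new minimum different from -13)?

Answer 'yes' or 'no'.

Answer: no

Derivation:
Old min = -13
Change: A[7] 27 -> 48
Changed element was NOT the min; min changes only if 48 < -13.
New min = -13; changed? no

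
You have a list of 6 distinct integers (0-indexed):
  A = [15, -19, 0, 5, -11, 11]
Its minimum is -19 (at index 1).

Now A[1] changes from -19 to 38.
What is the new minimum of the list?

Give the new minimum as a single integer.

Answer: -11

Derivation:
Old min = -19 (at index 1)
Change: A[1] -19 -> 38
Changed element WAS the min. Need to check: is 38 still <= all others?
  Min of remaining elements: -11
  New min = min(38, -11) = -11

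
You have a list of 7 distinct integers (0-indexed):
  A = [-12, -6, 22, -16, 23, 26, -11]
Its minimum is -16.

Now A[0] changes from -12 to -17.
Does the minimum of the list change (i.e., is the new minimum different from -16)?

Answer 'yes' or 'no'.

Answer: yes

Derivation:
Old min = -16
Change: A[0] -12 -> -17
Changed element was NOT the min; min changes only if -17 < -16.
New min = -17; changed? yes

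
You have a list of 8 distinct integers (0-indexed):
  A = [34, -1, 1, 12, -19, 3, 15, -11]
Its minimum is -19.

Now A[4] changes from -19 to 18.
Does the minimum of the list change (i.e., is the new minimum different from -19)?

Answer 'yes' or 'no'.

Answer: yes

Derivation:
Old min = -19
Change: A[4] -19 -> 18
Changed element was the min; new min must be rechecked.
New min = -11; changed? yes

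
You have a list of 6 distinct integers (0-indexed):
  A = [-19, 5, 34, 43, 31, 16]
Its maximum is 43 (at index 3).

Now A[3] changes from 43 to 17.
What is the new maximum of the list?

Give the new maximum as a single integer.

Answer: 34

Derivation:
Old max = 43 (at index 3)
Change: A[3] 43 -> 17
Changed element WAS the max -> may need rescan.
  Max of remaining elements: 34
  New max = max(17, 34) = 34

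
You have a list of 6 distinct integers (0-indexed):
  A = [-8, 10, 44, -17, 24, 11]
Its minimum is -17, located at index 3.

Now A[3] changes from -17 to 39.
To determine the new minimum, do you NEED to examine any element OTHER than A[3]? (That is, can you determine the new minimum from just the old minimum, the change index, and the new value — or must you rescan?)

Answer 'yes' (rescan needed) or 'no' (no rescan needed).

Answer: yes

Derivation:
Old min = -17 at index 3
Change at index 3: -17 -> 39
Index 3 WAS the min and new value 39 > old min -17. Must rescan other elements to find the new min.
Needs rescan: yes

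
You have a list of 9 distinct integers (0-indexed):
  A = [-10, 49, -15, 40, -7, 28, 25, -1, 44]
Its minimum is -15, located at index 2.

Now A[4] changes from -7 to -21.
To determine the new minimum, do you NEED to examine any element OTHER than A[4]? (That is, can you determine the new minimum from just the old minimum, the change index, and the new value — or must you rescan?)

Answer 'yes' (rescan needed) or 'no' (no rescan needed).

Old min = -15 at index 2
Change at index 4: -7 -> -21
Index 4 was NOT the min. New min = min(-15, -21). No rescan of other elements needed.
Needs rescan: no

Answer: no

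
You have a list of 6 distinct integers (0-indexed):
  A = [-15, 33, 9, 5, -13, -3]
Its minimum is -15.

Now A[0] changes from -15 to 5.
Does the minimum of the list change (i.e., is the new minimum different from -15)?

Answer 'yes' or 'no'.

Answer: yes

Derivation:
Old min = -15
Change: A[0] -15 -> 5
Changed element was the min; new min must be rechecked.
New min = -13; changed? yes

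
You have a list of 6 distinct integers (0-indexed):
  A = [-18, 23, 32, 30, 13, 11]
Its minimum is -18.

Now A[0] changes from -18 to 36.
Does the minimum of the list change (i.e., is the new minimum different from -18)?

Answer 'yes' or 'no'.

Answer: yes

Derivation:
Old min = -18
Change: A[0] -18 -> 36
Changed element was the min; new min must be rechecked.
New min = 11; changed? yes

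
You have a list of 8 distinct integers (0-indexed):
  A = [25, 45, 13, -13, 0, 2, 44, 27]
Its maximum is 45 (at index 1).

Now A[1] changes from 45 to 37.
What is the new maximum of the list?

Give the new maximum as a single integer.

Old max = 45 (at index 1)
Change: A[1] 45 -> 37
Changed element WAS the max -> may need rescan.
  Max of remaining elements: 44
  New max = max(37, 44) = 44

Answer: 44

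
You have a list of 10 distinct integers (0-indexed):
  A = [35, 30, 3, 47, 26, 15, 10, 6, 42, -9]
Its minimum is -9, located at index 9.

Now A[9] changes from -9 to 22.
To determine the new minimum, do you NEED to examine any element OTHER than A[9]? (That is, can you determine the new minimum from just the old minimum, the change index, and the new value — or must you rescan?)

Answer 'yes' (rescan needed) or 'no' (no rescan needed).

Old min = -9 at index 9
Change at index 9: -9 -> 22
Index 9 WAS the min and new value 22 > old min -9. Must rescan other elements to find the new min.
Needs rescan: yes

Answer: yes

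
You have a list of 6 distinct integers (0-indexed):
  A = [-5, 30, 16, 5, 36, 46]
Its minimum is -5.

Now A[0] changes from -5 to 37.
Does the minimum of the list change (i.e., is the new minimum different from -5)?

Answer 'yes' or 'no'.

Old min = -5
Change: A[0] -5 -> 37
Changed element was the min; new min must be rechecked.
New min = 5; changed? yes

Answer: yes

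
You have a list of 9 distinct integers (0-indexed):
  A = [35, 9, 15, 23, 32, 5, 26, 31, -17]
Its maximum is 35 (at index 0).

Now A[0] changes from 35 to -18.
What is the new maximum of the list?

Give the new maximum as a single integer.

Answer: 32

Derivation:
Old max = 35 (at index 0)
Change: A[0] 35 -> -18
Changed element WAS the max -> may need rescan.
  Max of remaining elements: 32
  New max = max(-18, 32) = 32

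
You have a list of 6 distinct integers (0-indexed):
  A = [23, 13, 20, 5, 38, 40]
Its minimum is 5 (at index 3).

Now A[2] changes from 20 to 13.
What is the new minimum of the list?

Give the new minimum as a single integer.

Old min = 5 (at index 3)
Change: A[2] 20 -> 13
Changed element was NOT the old min.
  New min = min(old_min, new_val) = min(5, 13) = 5

Answer: 5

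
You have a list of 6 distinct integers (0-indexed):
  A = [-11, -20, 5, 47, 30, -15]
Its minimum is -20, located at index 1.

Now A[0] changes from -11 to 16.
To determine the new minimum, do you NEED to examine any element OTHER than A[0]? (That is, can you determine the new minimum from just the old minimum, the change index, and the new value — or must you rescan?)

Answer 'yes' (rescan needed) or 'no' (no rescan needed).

Answer: no

Derivation:
Old min = -20 at index 1
Change at index 0: -11 -> 16
Index 0 was NOT the min. New min = min(-20, 16). No rescan of other elements needed.
Needs rescan: no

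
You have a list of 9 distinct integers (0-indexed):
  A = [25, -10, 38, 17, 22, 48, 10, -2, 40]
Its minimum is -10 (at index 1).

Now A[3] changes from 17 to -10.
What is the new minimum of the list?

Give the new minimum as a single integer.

Answer: -10

Derivation:
Old min = -10 (at index 1)
Change: A[3] 17 -> -10
Changed element was NOT the old min.
  New min = min(old_min, new_val) = min(-10, -10) = -10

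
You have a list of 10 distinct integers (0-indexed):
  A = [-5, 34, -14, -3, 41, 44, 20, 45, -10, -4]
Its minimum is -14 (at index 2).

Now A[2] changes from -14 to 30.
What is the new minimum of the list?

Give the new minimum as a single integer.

Old min = -14 (at index 2)
Change: A[2] -14 -> 30
Changed element WAS the min. Need to check: is 30 still <= all others?
  Min of remaining elements: -10
  New min = min(30, -10) = -10

Answer: -10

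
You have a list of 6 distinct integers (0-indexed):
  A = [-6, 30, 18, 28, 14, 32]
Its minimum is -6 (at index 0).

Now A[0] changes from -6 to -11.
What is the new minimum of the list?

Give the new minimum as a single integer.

Answer: -11

Derivation:
Old min = -6 (at index 0)
Change: A[0] -6 -> -11
Changed element WAS the min. Need to check: is -11 still <= all others?
  Min of remaining elements: 14
  New min = min(-11, 14) = -11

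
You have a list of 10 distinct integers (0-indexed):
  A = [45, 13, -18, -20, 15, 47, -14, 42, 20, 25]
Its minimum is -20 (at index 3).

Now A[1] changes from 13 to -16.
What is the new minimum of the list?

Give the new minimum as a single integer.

Old min = -20 (at index 3)
Change: A[1] 13 -> -16
Changed element was NOT the old min.
  New min = min(old_min, new_val) = min(-20, -16) = -20

Answer: -20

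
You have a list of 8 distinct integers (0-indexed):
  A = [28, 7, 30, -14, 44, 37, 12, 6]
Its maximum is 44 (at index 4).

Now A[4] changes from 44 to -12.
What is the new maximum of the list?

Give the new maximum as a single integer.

Old max = 44 (at index 4)
Change: A[4] 44 -> -12
Changed element WAS the max -> may need rescan.
  Max of remaining elements: 37
  New max = max(-12, 37) = 37

Answer: 37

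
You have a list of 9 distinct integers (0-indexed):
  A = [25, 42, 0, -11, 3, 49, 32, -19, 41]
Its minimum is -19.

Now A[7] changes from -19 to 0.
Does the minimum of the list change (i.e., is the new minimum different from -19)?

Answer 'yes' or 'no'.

Old min = -19
Change: A[7] -19 -> 0
Changed element was the min; new min must be rechecked.
New min = -11; changed? yes

Answer: yes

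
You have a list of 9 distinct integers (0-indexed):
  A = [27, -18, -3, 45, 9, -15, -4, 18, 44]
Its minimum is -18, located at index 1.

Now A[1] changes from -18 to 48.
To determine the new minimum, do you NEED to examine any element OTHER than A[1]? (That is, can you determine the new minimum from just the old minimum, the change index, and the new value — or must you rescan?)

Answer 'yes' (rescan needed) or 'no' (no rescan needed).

Old min = -18 at index 1
Change at index 1: -18 -> 48
Index 1 WAS the min and new value 48 > old min -18. Must rescan other elements to find the new min.
Needs rescan: yes

Answer: yes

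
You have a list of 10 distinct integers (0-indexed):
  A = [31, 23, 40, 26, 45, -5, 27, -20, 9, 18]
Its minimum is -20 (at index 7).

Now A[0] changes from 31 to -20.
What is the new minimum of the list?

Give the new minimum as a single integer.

Answer: -20

Derivation:
Old min = -20 (at index 7)
Change: A[0] 31 -> -20
Changed element was NOT the old min.
  New min = min(old_min, new_val) = min(-20, -20) = -20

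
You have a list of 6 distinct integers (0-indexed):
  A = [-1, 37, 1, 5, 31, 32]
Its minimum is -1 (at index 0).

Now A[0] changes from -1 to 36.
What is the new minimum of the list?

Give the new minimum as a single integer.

Old min = -1 (at index 0)
Change: A[0] -1 -> 36
Changed element WAS the min. Need to check: is 36 still <= all others?
  Min of remaining elements: 1
  New min = min(36, 1) = 1

Answer: 1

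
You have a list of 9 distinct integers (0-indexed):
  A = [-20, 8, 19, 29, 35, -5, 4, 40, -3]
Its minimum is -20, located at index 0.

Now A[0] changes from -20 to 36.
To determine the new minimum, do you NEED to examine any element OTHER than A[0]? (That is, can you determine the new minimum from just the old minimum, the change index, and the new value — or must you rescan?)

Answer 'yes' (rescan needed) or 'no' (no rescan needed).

Answer: yes

Derivation:
Old min = -20 at index 0
Change at index 0: -20 -> 36
Index 0 WAS the min and new value 36 > old min -20. Must rescan other elements to find the new min.
Needs rescan: yes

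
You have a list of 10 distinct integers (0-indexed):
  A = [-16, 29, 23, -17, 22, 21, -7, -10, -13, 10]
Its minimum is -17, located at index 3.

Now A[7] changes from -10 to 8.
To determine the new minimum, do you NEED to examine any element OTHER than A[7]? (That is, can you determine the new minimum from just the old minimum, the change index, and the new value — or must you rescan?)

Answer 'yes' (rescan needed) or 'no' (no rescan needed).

Old min = -17 at index 3
Change at index 7: -10 -> 8
Index 7 was NOT the min. New min = min(-17, 8). No rescan of other elements needed.
Needs rescan: no

Answer: no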